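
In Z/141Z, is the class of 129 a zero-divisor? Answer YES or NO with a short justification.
gcd(129, 141) = 3 > 1, so 129 is not a unit in Z/141Z. In Z/nZ every nonzero non-unit is a zero-divisor: explicitly, take b = 141/gcd = 47 ≠ 0 (mod 141); then 129·47 = 6063 = 43·141, i.e. 129·47 ≡ 0 (mod 141). So 129 is a zero-divisor.

Final answer: YES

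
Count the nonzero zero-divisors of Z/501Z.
In Z/501Z each nonzero element is either a unit (gcd with 501 is 1) or a zero-divisor (gcd > 1). The number of units is φ(501): factorise 501 = 3 · 167, so φ(501) = (3 − 1) · (167 − 1) = 2 · 166 = 332. The nonzero elements number 501 − 1 = 500. Hence the nonzero zero-divisors number 500 − 332 = 168.

Final answer: Z/501Z has 168 nonzero zero-divisors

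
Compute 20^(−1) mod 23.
20^(−1) ≡ 15 (mod 23)

Apply the extended Euclidean algorithm to (23, 20), tracking rows (r, s, t) with s·23 + t·20 = r. Each division r_prev = q·r_cur + r_new produces the new row as (previous row) − q·(current row):
  row A: (23, 1, 0)   [1·23 + 0·20 = 23]
  row B: (20, 0, 1)   [0·23 + 1·20 = 20]
  23 = 1·20 + 3   → row C = row A − 1·row B = (3, 1, −1)   [check: 1·23 − 1·20 = 3]
  20 = 6·3 + 2   → row D = row B − 6·row C = (2, −6, 7)   [check: −6·23 + 7·20 = 2]
  3 = 1·2 + 1   → row E = row C − 1·row D = (1, 7, −8)   [check: 7·23 − 8·20 = 1]
  2 = 2·1 + 0   → remainder 0, stop. gcd = 1 (last nonzero row E).
The gcd is 1, so 20 is invertible mod 23. The last nonzero row gives 7·23 − 8·20 = 1, so t = −8. So 20^(−1) ≡ −8 ≡ 15 (mod 23). Verify: 20 · 15 = 300 ≡ 1 (mod 23). ✓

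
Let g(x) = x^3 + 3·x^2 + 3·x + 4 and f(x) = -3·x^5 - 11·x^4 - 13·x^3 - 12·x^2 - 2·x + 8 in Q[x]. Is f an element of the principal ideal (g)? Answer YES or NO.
In Q[x] the ideal (g) consists of all multiples of g, so f ∈ (g) iff g | f, i.e. iff the remainder of f on division by g is 0. Divide f by g (g is monic, so eliminate the leading term of the running remainder at each step):
  leading term -3·x^5: subtract (-3·x^2)·g(x) = -3·x^5 - 9·x^4 - 9·x^3 - 12·x^2, leaving -2·x^4 - 4·x^3 - 2·x + 8
  leading term -2·x^4: subtract (-2·x)·g(x) = -2·x^4 - 6·x^3 - 6·x^2 - 8·x, leaving 2·x^3 + 6·x^2 + 6·x + 8
  leading term 2·x^3: subtract (2)·g(x) = 2·x^3 + 6·x^2 + 6·x + 8, leaving 0
The remainder is 0, so f(x) = g(x) · h(x) with h(x) = -3·x^2 - 2·x + 2. Hence g | f, i.e. f ∈ (g).

Final answer: YES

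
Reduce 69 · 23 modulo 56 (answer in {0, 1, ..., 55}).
Reduce the factors first: 69 ≡ 13 (mod 56), so 69 · 23 ≡ 13 · 23 (mod 56). 13 · 23 = 299. Dividing by 56: 299 = 5·56 + 19. So (69 · 23) mod 56 = 19.

Final answer: 19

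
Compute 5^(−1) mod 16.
5^(−1) ≡ 13 (mod 16)

Apply the extended Euclidean algorithm to (16, 5), tracking rows (r, s, t) with s·16 + t·5 = r. Each division r_prev = q·r_cur + r_new produces the new row as (previous row) − q·(current row):
  row A: (16, 1, 0)   [1·16 + 0·5 = 16]
  row B: (5, 0, 1)   [0·16 + 1·5 = 5]
  16 = 3·5 + 1   → row C = row A − 3·row B = (1, 1, −3)   [check: 1·16 − 3·5 = 1]
  5 = 5·1 + 0   → remainder 0, stop. gcd = 1 (last nonzero row C).
The gcd is 1, so 5 is invertible mod 16. The last nonzero row gives 1·16 − 3·5 = 1, so t = −3. So 5^(−1) ≡ −3 ≡ 13 (mod 16). Verify: 5 · 13 = 65 ≡ 1 (mod 16). ✓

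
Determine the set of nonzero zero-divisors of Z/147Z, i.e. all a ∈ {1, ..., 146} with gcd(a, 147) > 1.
nonzero zero-divisors of Z/147Z = {3, 6, 7, 9, 12, 14, 15, 18, 21, 24, 27, 28, 30, 33, 35, 36, 39, 42, 45, 48, 49, 51, 54, 56, 57, 60, 63, 66, 69, 70, 72, 75, 77, 78, 81, 84, 87, 90, 91, 93, 96, 98, 99, 102, 105, 108, 111, 112, 114, 117, 119, 120, 123, 126, 129, 132, 133, 135, 138, 140, 141, 144}

An element a ∈ Z/147Z (with a ≠ 0) is a zero-divisor iff gcd(a, 147) > 1 (because a is a unit precisely when gcd(a, n) = 1, and in Z/nZ every nonzero, non-unit element is a zero-divisor). Scan a = 1, ..., 146 and keep those with gcd(a, 147) > 1:
  gcd(3, 147) = 3, gcd(6, 147) = 3, gcd(7, 147) = 7, gcd(9, 147) = 3, gcd(12, 147) = 3, gcd(14, 147) = 7, gcd(15, 147) = 3, gcd(18, 147) = 3, gcd(21, 147) = 21, gcd(24, 147) = 3, gcd(27, 147) = 3, gcd(28, 147) = 7, gcd(30, 147) = 3, gcd(33, 147) = 3, gcd(35, 147) = 7, gcd(36, 147) = 3, gcd(39, 147) = 3, gcd(42, 147) = 21, gcd(45, 147) = 3, gcd(48, 147) = 3, gcd(49, 147) = 49, gcd(51, 147) = 3, gcd(54, 147) = 3, gcd(56, 147) = 7, gcd(57, 147) = 3, gcd(60, 147) = 3, gcd(63, 147) = 21, gcd(66, 147) = 3, gcd(69, 147) = 3, gcd(70, 147) = 7, gcd(72, 147) = 3, gcd(75, 147) = 3, gcd(77, 147) = 7, gcd(78, 147) = 3, gcd(81, 147) = 3, gcd(84, 147) = 21, gcd(87, 147) = 3, gcd(90, 147) = 3, gcd(91, 147) = 7, gcd(93, 147) = 3, gcd(96, 147) = 3, gcd(98, 147) = 49, gcd(99, 147) = 3, gcd(102, 147) = 3, gcd(105, 147) = 21, gcd(108, 147) = 3, gcd(111, 147) = 3, gcd(112, 147) = 7, gcd(114, 147) = 3, gcd(117, 147) = 3, gcd(119, 147) = 7, gcd(120, 147) = 3, gcd(123, 147) = 3, gcd(126, 147) = 21, gcd(129, 147) = 3, gcd(132, 147) = 3, gcd(133, 147) = 7, gcd(135, 147) = 3, gcd(138, 147) = 3, gcd(140, 147) = 7, gcd(141, 147) = 3, gcd(144, 147) = 3.
All other a ∈ {1, ..., 146} have gcd(a, 147) = 1 and are units. So the nonzero zero-divisors are exactly the 62 values of a appearing in this scan.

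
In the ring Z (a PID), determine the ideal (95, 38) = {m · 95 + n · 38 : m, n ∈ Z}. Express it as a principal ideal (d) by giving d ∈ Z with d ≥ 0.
(95, 38) = (19); d = 19

In the PID Z, (a, b) is generated by gcd(a, b). Compute gcd(95, 38) with the extended Euclidean algorithm, tracking rows (r, s, t) with s·95 + t·38 = r:
  row A: (95, 1, 0)   [1·95 + 0·38 = 95]
  row B: (38, 0, 1)   [0·95 + 1·38 = 38]
  95 = 2·38 + 19   → row C = row A − 2·row B = (19, 1, −2)   [check: 1·95 − 2·38 = 19]
  38 = 2·19 + 0   → remainder 0, stop. gcd = 19 (last nonzero row C).
So gcd(95, 38) = 19, with Bézout identity 1·95 − 2·38 = 19. Containment (⊇): the Bézout identity exhibits 19 as an element of (95, 38), giving (19) ⊆ (95, 38). Containment (⊆): since 19 | 95 and 19 | 38 (95 = 19·5, 38 = 19·2), every Z-linear combination of 95 and 38 is divisible by 19, so (95, 38) ⊆ (19). Therefore (95, 38) = (19), d = 19.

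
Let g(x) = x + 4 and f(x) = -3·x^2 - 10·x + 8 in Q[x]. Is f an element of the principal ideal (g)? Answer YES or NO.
YES

In Q[x] the ideal (g) consists of all multiples of g, so f ∈ (g) iff g | f, i.e. iff the remainder of f on division by g is 0. Divide f by g (g is monic, so eliminate the leading term of the running remainder at each step):
  leading term -3·x^2: subtract (-3·x)·g(x) = -3·x^2 - 12·x, leaving 2·x + 8
  leading term 2·x: subtract (2)·g(x) = 2·x + 8, leaving 0
The remainder is 0, so f(x) = g(x) · h(x) with h(x) = 2 - 3·x. Hence g | f, i.e. f ∈ (g).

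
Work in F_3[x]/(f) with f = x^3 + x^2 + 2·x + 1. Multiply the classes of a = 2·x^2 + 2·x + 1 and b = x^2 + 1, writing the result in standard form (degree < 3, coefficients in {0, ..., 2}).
Multiply as integer polynomials: a · b = 2·x^4 + 2·x^3 + 3·x^2 + 2·x + 1. Reducing coefficients mod 3: a · b ≡ 2·x^4 + 2·x^3 + 2·x + 1. Now divide by f(x) = x^3 + x^2 + 2·x + 1 in F_3[x], eliminating the leading term at each step:
  leading term 2·x^4: subtract (2·x)·f(x) = 2·x^4 + 2·x^3 + x^2 + 2·x, leaving 2·x^2 + 1 (coefficients mod 3)
The degree is now < 3, so this is the remainder. Hence a · b ≡ 2·x^2 + 1 in F_3[x]/(f).

Final answer: a · b ≡ 2·x^2 + 1 (mod f(x))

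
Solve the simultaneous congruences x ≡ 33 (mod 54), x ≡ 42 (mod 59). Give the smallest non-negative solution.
x ≡ 573 (mod 3186); the representative in [0, 3186) is 573

The moduli 54, 59 are pairwise coprime, so by the CRT there is a unique solution mod 54·59 = 3186.
Solve by successive substitution. Start with x ≡ 33 (mod 54).
  Combine with x ≡ 42 (mod 59): write x = 33 + 54·t and require 33 + 54·t ≡ 42 (mod 59), i.e. 54·t ≡ 42 − 33 ≡ 9 (mod 59). Since 54^(−1) ≡ 47 (mod 59), t ≡ 47·9 ≡ 10 (mod 59). So x ≡ 33 + 54·10 = 573 (mod 3186).
Unique solution in [0, 3186): x = 573.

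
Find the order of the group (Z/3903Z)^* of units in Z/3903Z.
(Z/3903Z)^* consists of the classes a with gcd(a, 3903) = 1, so its order is φ(3903). φ is multiplicative, with φ(p^e) = p^e − p^(e−1). Factorise 3903 = 3 · 1301. Then
  φ(3903) = (3 − 1) · (1301 − 1) = 2 · 1300 = 2600.
Thus |(Z/3903Z)^*| = 2600.

Final answer: |(Z/3903Z)^*| = 2600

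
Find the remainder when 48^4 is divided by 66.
36

Use repeated squaring. Binary(4) = 100. Walk through the bits of the exponent 4 left-to-right: at each bit after the leading one, square the running value, then multiply by 48 if the bit is 1 (always reducing mod 66):
  bit 1 = 1 (leading): start with 48.
  bit 2 = 0: square 48^2 = 2304 ≡ 60 (mod 66).
  bit 3 = 0: square 60^2 = 3600 ≡ 36 (mod 66).
Final value: 48^4 ≡ 36 (mod 66).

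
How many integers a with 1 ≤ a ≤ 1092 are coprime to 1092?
288

The number of a ∈ {1, ..., 1092} with gcd(a, 1092) = 1 is by definition Euler's totient φ(1092). φ is multiplicative, with φ(p^e) = p^e − p^(e−1). Factorise 1092 = 2^2 · 3 · 7 · 13. Then
  φ(1092) = (2^2 − 2^1) · (3 − 1) · (7 − 1) · (13 − 1) = 2 · 2 · 6 · 12 = 288.
So there are 288 such integers.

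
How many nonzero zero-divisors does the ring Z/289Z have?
Z/289Z has 16 nonzero zero-divisors

In Z/289Z each nonzero element is either a unit (gcd with 289 is 1) or a zero-divisor (gcd > 1). The number of units is φ(289): factorise 289 = 17^2, so φ(289) = (17^2 − 17^1) = 272 = 272. The nonzero elements number 289 − 1 = 288. Hence the nonzero zero-divisors number 288 − 272 = 16.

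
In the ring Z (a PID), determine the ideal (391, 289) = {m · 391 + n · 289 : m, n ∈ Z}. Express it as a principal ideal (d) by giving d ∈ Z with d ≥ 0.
In the PID Z, (a, b) is generated by gcd(a, b). Compute gcd(391, 289) with the extended Euclidean algorithm, tracking rows (r, s, t) with s·391 + t·289 = r:
  row A: (391, 1, 0)   [1·391 + 0·289 = 391]
  row B: (289, 0, 1)   [0·391 + 1·289 = 289]
  391 = 1·289 + 102   → row C = row A − 1·row B = (102, 1, −1)   [check: 1·391 − 1·289 = 102]
  289 = 2·102 + 85   → row D = row B − 2·row C = (85, −2, 3)   [check: −2·391 + 3·289 = 85]
  102 = 1·85 + 17   → row E = row C − 1·row D = (17, 3, −4)   [check: 3·391 − 4·289 = 17]
  85 = 5·17 + 0   → remainder 0, stop. gcd = 17 (last nonzero row E).
So gcd(391, 289) = 17, with Bézout identity 3·391 − 4·289 = 17. Containment (⊇): the Bézout identity exhibits 17 as an element of (391, 289), giving (17) ⊆ (391, 289). Containment (⊆): since 17 | 391 and 17 | 289 (391 = 17·23, 289 = 17·17), every Z-linear combination of 391 and 289 is divisible by 17, so (391, 289) ⊆ (17). Therefore (391, 289) = (17), d = 17.

Final answer: (391, 289) = (17); d = 17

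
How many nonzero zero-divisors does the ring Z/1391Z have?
In Z/1391Z each nonzero element is either a unit (gcd with 1391 is 1) or a zero-divisor (gcd > 1). The number of units is φ(1391): factorise 1391 = 13 · 107, so φ(1391) = (13 − 1) · (107 − 1) = 12 · 106 = 1272. The nonzero elements number 1391 − 1 = 1390. Hence the nonzero zero-divisors number 1390 − 1272 = 118.

Final answer: Z/1391Z has 118 nonzero zero-divisors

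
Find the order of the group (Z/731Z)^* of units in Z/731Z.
(Z/731Z)^* consists of the classes a with gcd(a, 731) = 1, so its order is φ(731). φ is multiplicative, with φ(p^e) = p^e − p^(e−1). Factorise 731 = 17 · 43. Then
  φ(731) = (17 − 1) · (43 − 1) = 16 · 42 = 672.
Thus |(Z/731Z)^*| = 672.

Final answer: |(Z/731Z)^*| = 672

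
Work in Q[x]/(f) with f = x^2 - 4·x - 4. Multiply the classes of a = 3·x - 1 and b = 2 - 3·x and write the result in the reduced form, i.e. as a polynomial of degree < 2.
First multiply in Q[x] without reducing: a · b = -9·x^2 + 9·x - 2. Now divide by f(x) = x^2 - 4·x - 4, eliminating the leading term at each step:
  leading term -9·x^2: subtract (-9)·f(x) = -9·x^2 + 36·x + 36, leaving -27·x - 38
The degree is now < 2, so this is the remainder. Hence a · b ≡ -27·x - 38 in Q[x]/(f).

Final answer: a · b ≡ -27·x - 38 (mod f(x))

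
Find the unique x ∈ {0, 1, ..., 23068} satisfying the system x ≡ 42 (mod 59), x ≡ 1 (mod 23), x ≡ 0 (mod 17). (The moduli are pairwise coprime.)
x ≡ 21046 (mod 23069); the representative in [0, 23069) is 21046

The moduli 59, 23, 17 are pairwise coprime, so by the CRT there is a unique solution mod 59·23·17 = 23069.
Solve by successive substitution. Start with x ≡ 42 (mod 59).
  Combine with x ≡ 1 (mod 23): write x = 42 + 59·t and require 42 + 59·t ≡ 1 (mod 23), i.e. 59·t ≡ 1 − 42 ≡ 5 (mod 23). Since 59^(−1) ≡ 16 (mod 23) (59 ≡ 13 (mod 23)), t ≡ 16·5 ≡ 11 (mod 23). So x ≡ 42 + 59·11 = 691 (mod 1357).
  Combine with x ≡ 0 (mod 17): write x = 691 + 1357·t and require 691 + 1357·t ≡ 0 (mod 17), i.e. 1357·t ≡ 0 − 691 ≡ 6 (mod 17). Since 1357^(−1) ≡ 11 (mod 17) (1357 ≡ 14 (mod 17)), t ≡ 11·6 ≡ 15 (mod 17). So x ≡ 691 + 1357·15 = 21046 (mod 23069).
Unique solution in [0, 23069): x = 21046.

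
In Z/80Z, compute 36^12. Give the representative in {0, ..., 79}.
16

Use repeated squaring. Binary(12) = 1100. Walk through the bits of the exponent 12 left-to-right: at each bit after the leading one, square the running value, then multiply by 36 if the bit is 1 (always reducing mod 80):
  bit 1 = 1 (leading): start with 36.
  bit 2 = 1: square 36^2 = 1296 ≡ 16; bit is 1, so multiply 16·36 = 576 ≡ 16 (mod 80).
  bit 3 = 0: square 16^2 = 256 ≡ 16 (mod 80).
  bit 4 = 0: square 16^2 = 256 ≡ 16 (mod 80).
Final value: 36^12 ≡ 16 (mod 80).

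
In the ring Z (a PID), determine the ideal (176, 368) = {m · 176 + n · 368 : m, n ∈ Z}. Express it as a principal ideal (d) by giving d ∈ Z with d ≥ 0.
(176, 368) = (16); d = 16

In the PID Z, (a, b) is generated by gcd(a, b). Compute gcd(368, 176) with the extended Euclidean algorithm, tracking rows (r, s, t) with s·368 + t·176 = r:
  row A: (368, 1, 0)   [1·368 + 0·176 = 368]
  row B: (176, 0, 1)   [0·368 + 1·176 = 176]
  368 = 2·176 + 16   → row C = row A − 2·row B = (16, 1, −2)   [check: 1·368 − 2·176 = 16]
  176 = 11·16 + 0   → remainder 0, stop. gcd = 16 (last nonzero row C).
So gcd(176, 368) = 16, with Bézout identity 1·368 − 2·176 = 16. Containment (⊇): the Bézout identity exhibits 16 as an element of (176, 368), giving (16) ⊆ (176, 368). Containment (⊆): since 16 | 176 and 16 | 368 (176 = 16·11, 368 = 16·23), every Z-linear combination of 176 and 368 is divisible by 16, so (176, 368) ⊆ (16). Therefore (176, 368) = (16), d = 16.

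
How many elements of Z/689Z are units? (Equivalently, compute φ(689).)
Z/689Z has φ(689) = 624 units

An element a ∈ Z/689Z is a unit iff gcd(a, 689) = 1, so the number of units is φ(689). φ is multiplicative, with φ(p^e) = p^e − p^(e−1). Factorise 689 = 13 · 53. Then
  φ(689) = (13 − 1) · (53 − 1) = 12 · 52 = 624.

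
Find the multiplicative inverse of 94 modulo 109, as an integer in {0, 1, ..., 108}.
94^(−1) ≡ 29 (mod 109)

Apply the extended Euclidean algorithm to (109, 94), tracking rows (r, s, t) with s·109 + t·94 = r. Each division r_prev = q·r_cur + r_new produces the new row as (previous row) − q·(current row):
  row A: (109, 1, 0)   [1·109 + 0·94 = 109]
  row B: (94, 0, 1)   [0·109 + 1·94 = 94]
  109 = 1·94 + 15   → row C = row A − 1·row B = (15, 1, −1)   [check: 1·109 − 1·94 = 15]
  94 = 6·15 + 4   → row D = row B − 6·row C = (4, −6, 7)   [check: −6·109 + 7·94 = 4]
  15 = 3·4 + 3   → row E = row C − 3·row D = (3, 19, −22)   [check: 19·109 − 22·94 = 3]
  4 = 1·3 + 1   → row F = row D − 1·row E = (1, −25, 29)   [check: −25·109 + 29·94 = 1]
  3 = 3·1 + 0   → remainder 0, stop. gcd = 1 (last nonzero row F).
The gcd is 1, so 94 is invertible mod 109. The last nonzero row gives −25·109 + 29·94 = 1, so t = 29. So 94^(−1) ≡ 29 (mod 109). Verify: 94 · 29 = 2726 ≡ 1 (mod 109). ✓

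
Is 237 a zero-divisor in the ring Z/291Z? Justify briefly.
gcd(237, 291) = 3 > 1, so 237 is not a unit in Z/291Z. In Z/nZ every nonzero non-unit is a zero-divisor: explicitly, take b = 291/gcd = 97 ≠ 0 (mod 291); then 237·97 = 22989 = 79·291, i.e. 237·97 ≡ 0 (mod 291). So 237 is a zero-divisor.

Final answer: YES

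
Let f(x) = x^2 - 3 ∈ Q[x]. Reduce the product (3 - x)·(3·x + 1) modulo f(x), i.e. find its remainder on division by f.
First multiply in Q[x] without reducing: a · b = -3·x^2 + 8·x + 3. Now divide by f(x) = x^2 - 3, eliminating the leading term at each step:
  leading term -3·x^2: subtract (-3)·f(x) = 9 - 3·x^2, leaving 8·x - 6
The degree is now < 2, so this is the remainder. Hence a · b ≡ 8·x - 6 in Q[x]/(f).

Final answer: a · b ≡ 8·x - 6 (mod f(x))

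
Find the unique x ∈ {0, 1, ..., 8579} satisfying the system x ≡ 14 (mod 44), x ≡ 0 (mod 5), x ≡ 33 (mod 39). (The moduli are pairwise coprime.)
The moduli 44, 5, 39 are pairwise coprime, so by the CRT there is a unique solution mod 44·5·39 = 8580.
Solve by successive substitution. Start with x ≡ 14 (mod 44).
  Combine with x ≡ 0 (mod 5): write x = 14 + 44·t and require 14 + 44·t ≡ 0 (mod 5), i.e. 44·t ≡ 0 − 14 ≡ 1 (mod 5). Since 44^(−1) ≡ 4 (mod 5) (44 ≡ 4 (mod 5)), t ≡ 4·1 ≡ 4 (mod 5). So x ≡ 14 + 44·4 = 190 (mod 220).
  Combine with x ≡ 33 (mod 39): write x = 190 + 220·t and require 190 + 220·t ≡ 33 (mod 39), i.e. 220·t ≡ 33 − 190 ≡ 38 (mod 39). Since 220^(−1) ≡ 25 (mod 39) (220 ≡ 25 (mod 39)), t ≡ 25·38 ≡ 14 (mod 39). So x ≡ 190 + 220·14 = 3270 (mod 8580).
Unique solution in [0, 8580): x = 3270.

Final answer: x ≡ 3270 (mod 8580); the representative in [0, 8580) is 3270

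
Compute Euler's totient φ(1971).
φ(1971) = 1296

φ is multiplicative, with φ(p^e) = p^e − p^(e−1). Factorise 1971 = 3^3 · 73. Then
  φ(1971) = (3^3 − 3^2) · (73 − 1) = 18 · 72 = 1296.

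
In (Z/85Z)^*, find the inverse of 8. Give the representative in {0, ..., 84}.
8^(−1) ≡ 32 (mod 85)

Apply the extended Euclidean algorithm to (85, 8), tracking rows (r, s, t) with s·85 + t·8 = r. Each division r_prev = q·r_cur + r_new produces the new row as (previous row) − q·(current row):
  row A: (85, 1, 0)   [1·85 + 0·8 = 85]
  row B: (8, 0, 1)   [0·85 + 1·8 = 8]
  85 = 10·8 + 5   → row C = row A − 10·row B = (5, 1, −10)   [check: 1·85 − 10·8 = 5]
  8 = 1·5 + 3   → row D = row B − 1·row C = (3, −1, 11)   [check: −1·85 + 11·8 = 3]
  5 = 1·3 + 2   → row E = row C − 1·row D = (2, 2, −21)   [check: 2·85 − 21·8 = 2]
  3 = 1·2 + 1   → row F = row D − 1·row E = (1, −3, 32)   [check: −3·85 + 32·8 = 1]
  2 = 2·1 + 0   → remainder 0, stop. gcd = 1 (last nonzero row F).
The gcd is 1, so 8 is invertible mod 85. The last nonzero row gives −3·85 + 32·8 = 1, so t = 32. So 8^(−1) ≡ 32 (mod 85). Verify: 8 · 32 = 256 ≡ 1 (mod 85). ✓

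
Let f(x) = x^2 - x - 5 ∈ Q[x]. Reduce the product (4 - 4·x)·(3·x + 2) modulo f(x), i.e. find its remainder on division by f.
a · b ≡ -8·x - 52 (mod f(x))

First multiply in Q[x] without reducing: a · b = -12·x^2 + 4·x + 8. Now divide by f(x) = x^2 - x - 5, eliminating the leading term at each step:
  leading term -12·x^2: subtract (-12)·f(x) = -12·x^2 + 12·x + 60, leaving -8·x - 52
The degree is now < 2, so this is the remainder. Hence a · b ≡ -8·x - 52 in Q[x]/(f).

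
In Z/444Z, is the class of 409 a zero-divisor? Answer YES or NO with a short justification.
NO

gcd(409, 444) = 1, so 409 is a unit in Z/444Z (it has a multiplicative inverse). A unit cannot be a zero-divisor: if 409·b ≡ 0 then multiplying both sides by 409^(−1) gives b ≡ 0. So 409 is not a zero-divisor.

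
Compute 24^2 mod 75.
51

Use repeated squaring. Binary(2) = 10. Walk through the bits of the exponent 2 left-to-right: at each bit after the leading one, square the running value, then multiply by 24 if the bit is 1 (always reducing mod 75):
  bit 1 = 1 (leading): start with 24.
  bit 2 = 0: square 24^2 = 576 ≡ 51 (mod 75).
Final value: 24^2 ≡ 51 (mod 75).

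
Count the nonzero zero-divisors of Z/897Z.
Z/897Z has 368 nonzero zero-divisors

In Z/897Z each nonzero element is either a unit (gcd with 897 is 1) or a zero-divisor (gcd > 1). The number of units is φ(897): factorise 897 = 3 · 13 · 23, so φ(897) = (3 − 1) · (13 − 1) · (23 − 1) = 2 · 12 · 22 = 528. The nonzero elements number 897 − 1 = 896. Hence the nonzero zero-divisors number 896 − 528 = 368.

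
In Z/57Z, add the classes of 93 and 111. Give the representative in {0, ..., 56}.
Reduce the summands first: 93 ≡ 36, 111 ≡ 54 (mod 57), so 93 + 111 ≡ 36 + 54 (mod 57). 36 + 54 = 90; 90 = 1·57 + 33, so (93 + 111) mod 57 = 33.

Final answer: 33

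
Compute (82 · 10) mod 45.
10

Reduce the factors first: 82 ≡ 37 (mod 45), so 82 · 10 ≡ 37 · 10 (mod 45). 37 · 10 = 370. Dividing by 45: 370 = 8·45 + 10. So (82 · 10) mod 45 = 10.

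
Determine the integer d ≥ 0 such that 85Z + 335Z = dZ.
(85, 335) = (5); d = 5

In the PID Z, (a, b) is generated by gcd(a, b). Compute gcd(335, 85) with the extended Euclidean algorithm, tracking rows (r, s, t) with s·335 + t·85 = r:
  row A: (335, 1, 0)   [1·335 + 0·85 = 335]
  row B: (85, 0, 1)   [0·335 + 1·85 = 85]
  335 = 3·85 + 80   → row C = row A − 3·row B = (80, 1, −3)   [check: 1·335 − 3·85 = 80]
  85 = 1·80 + 5   → row D = row B − 1·row C = (5, −1, 4)   [check: −1·335 + 4·85 = 5]
  80 = 16·5 + 0   → remainder 0, stop. gcd = 5 (last nonzero row D).
So gcd(85, 335) = 5, with Bézout identity −1·335 + 4·85 = 5. Containment (⊇): the Bézout identity exhibits 5 as an element of (85, 335), giving (5) ⊆ (85, 335). Containment (⊆): since 5 | 85 and 5 | 335 (85 = 5·17, 335 = 5·67), every Z-linear combination of 85 and 335 is divisible by 5, so (85, 335) ⊆ (5). Therefore (85, 335) = (5), d = 5.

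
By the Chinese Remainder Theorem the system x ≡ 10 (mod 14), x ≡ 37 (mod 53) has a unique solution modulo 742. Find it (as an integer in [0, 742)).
x ≡ 514 (mod 742); the representative in [0, 742) is 514

The moduli 14, 53 are pairwise coprime, so by the CRT there is a unique solution mod 14·53 = 742.
Solve by successive substitution. Start with x ≡ 10 (mod 14).
  Combine with x ≡ 37 (mod 53): write x = 10 + 14·t and require 10 + 14·t ≡ 37 (mod 53), i.e. 14·t ≡ 37 − 10 ≡ 27 (mod 53). Since 14^(−1) ≡ 19 (mod 53), t ≡ 19·27 ≡ 36 (mod 53). So x ≡ 10 + 14·36 = 514 (mod 742).
Unique solution in [0, 742): x = 514.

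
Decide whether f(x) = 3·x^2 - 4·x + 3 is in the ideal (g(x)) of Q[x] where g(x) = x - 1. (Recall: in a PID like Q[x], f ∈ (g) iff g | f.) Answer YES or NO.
NO

In Q[x] the ideal (g) consists of all multiples of g, so f ∈ (g) iff g | f, i.e. iff the remainder of f on division by g is 0. Divide f by g (g is monic, so eliminate the leading term of the running remainder at each step):
  leading term 3·x^2: subtract (3·x)·g(x) = 3·x^2 - 3·x, leaving 3 - x
  leading term -x: subtract (-1)·g(x) = 1 - x, leaving 2
The remainder r(x) = 2 ≠ 0 (and deg r < deg g), so g ∤ f, i.e. f ∉ (g).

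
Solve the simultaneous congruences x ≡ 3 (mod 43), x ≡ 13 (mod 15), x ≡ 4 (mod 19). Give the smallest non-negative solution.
x ≡ 7528 (mod 12255); the representative in [0, 12255) is 7528

The moduli 43, 15, 19 are pairwise coprime, so by the CRT there is a unique solution mod 43·15·19 = 12255.
Solve by successive substitution. Start with x ≡ 3 (mod 43).
  Combine with x ≡ 13 (mod 15): write x = 3 + 43·t and require 3 + 43·t ≡ 13 (mod 15), i.e. 43·t ≡ 13 − 3 ≡ 10 (mod 15). Since 43^(−1) ≡ 7 (mod 15) (43 ≡ 13 (mod 15)), t ≡ 7·10 ≡ 10 (mod 15). So x ≡ 3 + 43·10 = 433 (mod 645).
  Combine with x ≡ 4 (mod 19): write x = 433 + 645·t and require 433 + 645·t ≡ 4 (mod 19), i.e. 645·t ≡ 4 − 433 ≡ 8 (mod 19). Since 645^(−1) ≡ 18 (mod 19) (645 ≡ 18 (mod 19)), t ≡ 18·8 ≡ 11 (mod 19). So x ≡ 433 + 645·11 = 7528 (mod 12255).
Unique solution in [0, 12255): x = 7528.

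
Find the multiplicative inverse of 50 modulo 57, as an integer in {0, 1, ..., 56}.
Apply the extended Euclidean algorithm to (57, 50), tracking rows (r, s, t) with s·57 + t·50 = r. Each division r_prev = q·r_cur + r_new produces the new row as (previous row) − q·(current row):
  row A: (57, 1, 0)   [1·57 + 0·50 = 57]
  row B: (50, 0, 1)   [0·57 + 1·50 = 50]
  57 = 1·50 + 7   → row C = row A − 1·row B = (7, 1, −1)   [check: 1·57 − 1·50 = 7]
  50 = 7·7 + 1   → row D = row B − 7·row C = (1, −7, 8)   [check: −7·57 + 8·50 = 1]
  7 = 7·1 + 0   → remainder 0, stop. gcd = 1 (last nonzero row D).
The gcd is 1, so 50 is invertible mod 57. The last nonzero row gives −7·57 + 8·50 = 1, so t = 8. So 50^(−1) ≡ 8 (mod 57). Verify: 50 · 8 = 400 ≡ 1 (mod 57). ✓

Final answer: 50^(−1) ≡ 8 (mod 57)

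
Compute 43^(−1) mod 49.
Apply the extended Euclidean algorithm to (49, 43), tracking rows (r, s, t) with s·49 + t·43 = r. Each division r_prev = q·r_cur + r_new produces the new row as (previous row) − q·(current row):
  row A: (49, 1, 0)   [1·49 + 0·43 = 49]
  row B: (43, 0, 1)   [0·49 + 1·43 = 43]
  49 = 1·43 + 6   → row C = row A − 1·row B = (6, 1, −1)   [check: 1·49 − 1·43 = 6]
  43 = 7·6 + 1   → row D = row B − 7·row C = (1, −7, 8)   [check: −7·49 + 8·43 = 1]
  6 = 6·1 + 0   → remainder 0, stop. gcd = 1 (last nonzero row D).
The gcd is 1, so 43 is invertible mod 49. The last nonzero row gives −7·49 + 8·43 = 1, so t = 8. So 43^(−1) ≡ 8 (mod 49). Verify: 43 · 8 = 344 ≡ 1 (mod 49). ✓

Final answer: 43^(−1) ≡ 8 (mod 49)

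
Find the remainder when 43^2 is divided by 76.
Use repeated squaring. Binary(2) = 10. Walk through the bits of the exponent 2 left-to-right: at each bit after the leading one, square the running value, then multiply by 43 if the bit is 1 (always reducing mod 76):
  bit 1 = 1 (leading): start with 43.
  bit 2 = 0: square 43^2 = 1849 ≡ 25 (mod 76).
Final value: 43^2 ≡ 25 (mod 76).

Final answer: 25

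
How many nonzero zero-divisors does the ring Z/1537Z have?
In Z/1537Z each nonzero element is either a unit (gcd with 1537 is 1) or a zero-divisor (gcd > 1). The number of units is φ(1537): factorise 1537 = 29 · 53, so φ(1537) = (29 − 1) · (53 − 1) = 28 · 52 = 1456. The nonzero elements number 1537 − 1 = 1536. Hence the nonzero zero-divisors number 1536 − 1456 = 80.

Final answer: Z/1537Z has 80 nonzero zero-divisors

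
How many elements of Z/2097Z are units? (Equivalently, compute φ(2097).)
An element a ∈ Z/2097Z is a unit iff gcd(a, 2097) = 1, so the number of units is φ(2097). φ is multiplicative, with φ(p^e) = p^e − p^(e−1). Factorise 2097 = 3^2 · 233. Then
  φ(2097) = (3^2 − 3^1) · (233 − 1) = 6 · 232 = 1392.

Final answer: Z/2097Z has φ(2097) = 1392 units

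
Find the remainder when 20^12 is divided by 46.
Use repeated squaring. Binary(12) = 1100. Walk through the bits of the exponent 12 left-to-right: at each bit after the leading one, square the running value, then multiply by 20 if the bit is 1 (always reducing mod 46):
  bit 1 = 1 (leading): start with 20.
  bit 2 = 1: square 20^2 = 400 ≡ 32; bit is 1, so multiply 32·20 = 640 ≡ 42 (mod 46).
  bit 3 = 0: square 42^2 = 1764 ≡ 16 (mod 46).
  bit 4 = 0: square 16^2 = 256 ≡ 26 (mod 46).
Final value: 20^12 ≡ 26 (mod 46).

Final answer: 26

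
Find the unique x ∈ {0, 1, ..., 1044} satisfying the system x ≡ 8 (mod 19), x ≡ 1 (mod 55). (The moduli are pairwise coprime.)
x ≡ 331 (mod 1045); the representative in [0, 1045) is 331

The moduli 19, 55 are pairwise coprime, so by the CRT there is a unique solution mod 19·55 = 1045.
Solve by successive substitution. Start with x ≡ 8 (mod 19).
  Combine with x ≡ 1 (mod 55): write x = 8 + 19·t and require 8 + 19·t ≡ 1 (mod 55), i.e. 19·t ≡ 1 − 8 ≡ 48 (mod 55). Since 19^(−1) ≡ 29 (mod 55), t ≡ 29·48 ≡ 17 (mod 55). So x ≡ 8 + 19·17 = 331 (mod 1045).
Unique solution in [0, 1045): x = 331.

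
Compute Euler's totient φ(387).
φ(387) = 252

φ is multiplicative, with φ(p^e) = p^e − p^(e−1). Factorise 387 = 3^2 · 43. Then
  φ(387) = (3^2 − 3^1) · (43 − 1) = 6 · 42 = 252.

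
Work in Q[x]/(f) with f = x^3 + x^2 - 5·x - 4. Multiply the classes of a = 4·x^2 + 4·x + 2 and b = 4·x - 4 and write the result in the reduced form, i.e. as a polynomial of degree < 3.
a · b ≡ -16·x^2 + 72·x + 56 (mod f(x))

First multiply in Q[x] without reducing: a · b = 16·x^3 - 8·x - 8. Now divide by f(x) = x^3 + x^2 - 5·x - 4, eliminating the leading term at each step:
  leading term 16·x^3: subtract (16)·f(x) = 16·x^3 + 16·x^2 - 80·x - 64, leaving -16·x^2 + 72·x + 56
The degree is now < 3, so this is the remainder. Hence a · b ≡ -16·x^2 + 72·x + 56 in Q[x]/(f).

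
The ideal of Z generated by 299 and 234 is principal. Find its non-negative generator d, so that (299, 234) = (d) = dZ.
In the PID Z, (a, b) is generated by gcd(a, b). Compute gcd(299, 234) with the extended Euclidean algorithm, tracking rows (r, s, t) with s·299 + t·234 = r:
  row A: (299, 1, 0)   [1·299 + 0·234 = 299]
  row B: (234, 0, 1)   [0·299 + 1·234 = 234]
  299 = 1·234 + 65   → row C = row A − 1·row B = (65, 1, −1)   [check: 1·299 − 1·234 = 65]
  234 = 3·65 + 39   → row D = row B − 3·row C = (39, −3, 4)   [check: −3·299 + 4·234 = 39]
  65 = 1·39 + 26   → row E = row C − 1·row D = (26, 4, −5)   [check: 4·299 − 5·234 = 26]
  39 = 1·26 + 13   → row F = row D − 1·row E = (13, −7, 9)   [check: −7·299 + 9·234 = 13]
  26 = 2·13 + 0   → remainder 0, stop. gcd = 13 (last nonzero row F).
So gcd(299, 234) = 13, with Bézout identity −7·299 + 9·234 = 13. Containment (⊇): the Bézout identity exhibits 13 as an element of (299, 234), giving (13) ⊆ (299, 234). Containment (⊆): since 13 | 299 and 13 | 234 (299 = 13·23, 234 = 13·18), every Z-linear combination of 299 and 234 is divisible by 13, so (299, 234) ⊆ (13). Therefore (299, 234) = (13), d = 13.

Final answer: (299, 234) = (13); d = 13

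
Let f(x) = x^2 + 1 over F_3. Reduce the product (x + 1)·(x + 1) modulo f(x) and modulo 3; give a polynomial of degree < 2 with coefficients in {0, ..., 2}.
a · b ≡ 2·x (mod f(x))

Multiply as integer polynomials: a · b = x^2 + 2·x + 1. Reducing coefficients mod 3: a · b ≡ x^2 + 2·x + 1. Now divide by f(x) = x^2 + 1 in F_3[x], eliminating the leading term at each step:
  leading term x^2: subtract (1)·f(x) = x^2 + 1, leaving 2·x (coefficients mod 3)
The degree is now < 2, so this is the remainder. Hence a · b ≡ 2·x in F_3[x]/(f).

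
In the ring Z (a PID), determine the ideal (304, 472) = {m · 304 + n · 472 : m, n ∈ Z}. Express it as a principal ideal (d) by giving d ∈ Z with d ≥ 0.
(304, 472) = (8); d = 8

In the PID Z, (a, b) is generated by gcd(a, b). Compute gcd(472, 304) with the extended Euclidean algorithm, tracking rows (r, s, t) with s·472 + t·304 = r:
  row A: (472, 1, 0)   [1·472 + 0·304 = 472]
  row B: (304, 0, 1)   [0·472 + 1·304 = 304]
  472 = 1·304 + 168   → row C = row A − 1·row B = (168, 1, −1)   [check: 1·472 − 1·304 = 168]
  304 = 1·168 + 136   → row D = row B − 1·row C = (136, −1, 2)   [check: −1·472 + 2·304 = 136]
  168 = 1·136 + 32   → row E = row C − 1·row D = (32, 2, −3)   [check: 2·472 − 3·304 = 32]
  136 = 4·32 + 8   → row F = row D − 4·row E = (8, −9, 14)   [check: −9·472 + 14·304 = 8]
  32 = 4·8 + 0   → remainder 0, stop. gcd = 8 (last nonzero row F).
So gcd(304, 472) = 8, with Bézout identity −9·472 + 14·304 = 8. Containment (⊇): the Bézout identity exhibits 8 as an element of (304, 472), giving (8) ⊆ (304, 472). Containment (⊆): since 8 | 304 and 8 | 472 (304 = 8·38, 472 = 8·59), every Z-linear combination of 304 and 472 is divisible by 8, so (304, 472) ⊆ (8). Therefore (304, 472) = (8), d = 8.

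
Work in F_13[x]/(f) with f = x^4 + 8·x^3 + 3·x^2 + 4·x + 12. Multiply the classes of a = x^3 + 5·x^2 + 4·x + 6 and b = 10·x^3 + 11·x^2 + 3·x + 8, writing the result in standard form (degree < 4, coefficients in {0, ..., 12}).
a · b ≡ 9·x^3 + 12·x^2 + 9·x + 8 (mod f(x))

Multiply as integer polynomials: a · b = 10·x^6 + 61·x^5 + 98·x^4 + 127·x^3 + 118·x^2 + 50·x + 48. Reducing coefficients mod 13: a · b ≡ 10·x^6 + 9·x^5 + 7·x^4 + 10·x^3 + x^2 + 11·x + 9. Now divide by f(x) = x^4 + 8·x^3 + 3·x^2 + 4·x + 12 in F_13[x], eliminating the leading term at each step:
  leading term 10·x^6: subtract (10·x^2)·f(x) = 10·x^6 + 2·x^5 + 4·x^4 + x^3 + 3·x^2, leaving 7·x^5 + 3·x^4 + 9·x^3 + 11·x^2 + 11·x + 9 (coefficients mod 13)
  leading term 7·x^5: subtract (7·x)·f(x) = 7·x^5 + 4·x^4 + 8·x^3 + 2·x^2 + 6·x, leaving 12·x^4 + x^3 + 9·x^2 + 5·x + 9 (coefficients mod 13)
  leading term 12·x^4: subtract (12)·f(x) = 12·x^4 + 5·x^3 + 10·x^2 + 9·x + 1, leaving 9·x^3 + 12·x^2 + 9·x + 8 (coefficients mod 13)
The degree is now < 4, so this is the remainder. Hence a · b ≡ 9·x^3 + 12·x^2 + 9·x + 8 in F_13[x]/(f).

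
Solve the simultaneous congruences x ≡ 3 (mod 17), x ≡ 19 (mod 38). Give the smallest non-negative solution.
The moduli 17, 38 are pairwise coprime, so by the CRT there is a unique solution mod 17·38 = 646.
Solve by successive substitution. Start with x ≡ 3 (mod 17).
  Combine with x ≡ 19 (mod 38): write x = 3 + 17·t and require 3 + 17·t ≡ 19 (mod 38), i.e. 17·t ≡ 19 − 3 ≡ 16 (mod 38). Since 17^(−1) ≡ 9 (mod 38), t ≡ 9·16 ≡ 30 (mod 38). So x ≡ 3 + 17·30 = 513 (mod 646).
Unique solution in [0, 646): x = 513.

Final answer: x ≡ 513 (mod 646); the representative in [0, 646) is 513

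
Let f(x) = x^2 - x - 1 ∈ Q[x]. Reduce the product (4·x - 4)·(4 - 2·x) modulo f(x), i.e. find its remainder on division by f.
a · b ≡ 16·x - 24 (mod f(x))

First multiply in Q[x] without reducing: a · b = -8·x^2 + 24·x - 16. Now divide by f(x) = x^2 - x - 1, eliminating the leading term at each step:
  leading term -8·x^2: subtract (-8)·f(x) = -8·x^2 + 8·x + 8, leaving 16·x - 24
The degree is now < 2, so this is the remainder. Hence a · b ≡ 16·x - 24 in Q[x]/(f).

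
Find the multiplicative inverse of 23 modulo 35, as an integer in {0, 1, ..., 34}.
Apply the extended Euclidean algorithm to (35, 23), tracking rows (r, s, t) with s·35 + t·23 = r. Each division r_prev = q·r_cur + r_new produces the new row as (previous row) − q·(current row):
  row A: (35, 1, 0)   [1·35 + 0·23 = 35]
  row B: (23, 0, 1)   [0·35 + 1·23 = 23]
  35 = 1·23 + 12   → row C = row A − 1·row B = (12, 1, −1)   [check: 1·35 − 1·23 = 12]
  23 = 1·12 + 11   → row D = row B − 1·row C = (11, −1, 2)   [check: −1·35 + 2·23 = 11]
  12 = 1·11 + 1   → row E = row C − 1·row D = (1, 2, −3)   [check: 2·35 − 3·23 = 1]
  11 = 11·1 + 0   → remainder 0, stop. gcd = 1 (last nonzero row E).
The gcd is 1, so 23 is invertible mod 35. The last nonzero row gives 2·35 − 3·23 = 1, so t = −3. So 23^(−1) ≡ −3 ≡ 32 (mod 35). Verify: 23 · 32 = 736 ≡ 1 (mod 35). ✓

Final answer: 23^(−1) ≡ 32 (mod 35)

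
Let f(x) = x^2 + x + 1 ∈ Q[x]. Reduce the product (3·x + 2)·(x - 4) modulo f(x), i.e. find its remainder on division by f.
First multiply in Q[x] without reducing: a · b = 3·x^2 - 10·x - 8. Now divide by f(x) = x^2 + x + 1, eliminating the leading term at each step:
  leading term 3·x^2: subtract (3)·f(x) = 3·x^2 + 3·x + 3, leaving -13·x - 11
The degree is now < 2, so this is the remainder. Hence a · b ≡ -13·x - 11 in Q[x]/(f).

Final answer: a · b ≡ -13·x - 11 (mod f(x))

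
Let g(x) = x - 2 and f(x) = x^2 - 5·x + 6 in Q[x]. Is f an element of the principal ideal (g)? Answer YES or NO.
In Q[x] the ideal (g) consists of all multiples of g, so f ∈ (g) iff g | f, i.e. iff the remainder of f on division by g is 0. Divide f by g (g is monic, so eliminate the leading term of the running remainder at each step):
  leading term x^2: subtract (x)·g(x) = x^2 - 2·x, leaving 6 - 3·x
  leading term -3·x: subtract (-3)·g(x) = 6 - 3·x, leaving 0
The remainder is 0, so f(x) = g(x) · h(x) with h(x) = x - 3. Hence g | f, i.e. f ∈ (g).

Final answer: YES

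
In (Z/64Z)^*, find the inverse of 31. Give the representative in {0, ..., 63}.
31^(−1) ≡ 31 (mod 64)

Apply the extended Euclidean algorithm to (64, 31), tracking rows (r, s, t) with s·64 + t·31 = r. Each division r_prev = q·r_cur + r_new produces the new row as (previous row) − q·(current row):
  row A: (64, 1, 0)   [1·64 + 0·31 = 64]
  row B: (31, 0, 1)   [0·64 + 1·31 = 31]
  64 = 2·31 + 2   → row C = row A − 2·row B = (2, 1, −2)   [check: 1·64 − 2·31 = 2]
  31 = 15·2 + 1   → row D = row B − 15·row C = (1, −15, 31)   [check: −15·64 + 31·31 = 1]
  2 = 2·1 + 0   → remainder 0, stop. gcd = 1 (last nonzero row D).
The gcd is 1, so 31 is invertible mod 64. The last nonzero row gives −15·64 + 31·31 = 1, so t = 31. So 31^(−1) ≡ 31 (mod 64). Verify: 31 · 31 = 961 ≡ 1 (mod 64). ✓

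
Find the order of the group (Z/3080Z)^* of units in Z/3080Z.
|(Z/3080Z)^*| = 960

(Z/3080Z)^* consists of the classes a with gcd(a, 3080) = 1, so its order is φ(3080). φ is multiplicative, with φ(p^e) = p^e − p^(e−1). Factorise 3080 = 2^3 · 5 · 7 · 11. Then
  φ(3080) = (2^3 − 2^2) · (5 − 1) · (7 − 1) · (11 − 1) = 4 · 4 · 6 · 10 = 960.
Thus |(Z/3080Z)^*| = 960.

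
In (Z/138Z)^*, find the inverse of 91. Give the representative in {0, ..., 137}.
Apply the extended Euclidean algorithm to (138, 91), tracking rows (r, s, t) with s·138 + t·91 = r. Each division r_prev = q·r_cur + r_new produces the new row as (previous row) − q·(current row):
  row A: (138, 1, 0)   [1·138 + 0·91 = 138]
  row B: (91, 0, 1)   [0·138 + 1·91 = 91]
  138 = 1·91 + 47   → row C = row A − 1·row B = (47, 1, −1)   [check: 1·138 − 1·91 = 47]
  91 = 1·47 + 44   → row D = row B − 1·row C = (44, −1, 2)   [check: −1·138 + 2·91 = 44]
  47 = 1·44 + 3   → row E = row C − 1·row D = (3, 2, −3)   [check: 2·138 − 3·91 = 3]
  44 = 14·3 + 2   → row F = row D − 14·row E = (2, −29, 44)   [check: −29·138 + 44·91 = 2]
  3 = 1·2 + 1   → row G = row E − 1·row F = (1, 31, −47)   [check: 31·138 − 47·91 = 1]
  2 = 2·1 + 0   → remainder 0, stop. gcd = 1 (last nonzero row G).
The gcd is 1, so 91 is invertible mod 138. The last nonzero row gives 31·138 − 47·91 = 1, so t = −47. So 91^(−1) ≡ −47 ≡ 91 (mod 138). Verify: 91 · 91 = 8281 ≡ 1 (mod 138). ✓

Final answer: 91^(−1) ≡ 91 (mod 138)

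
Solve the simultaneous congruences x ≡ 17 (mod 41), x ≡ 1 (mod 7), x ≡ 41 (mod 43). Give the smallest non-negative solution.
x ≡ 11866 (mod 12341); the representative in [0, 12341) is 11866

The moduli 41, 7, 43 are pairwise coprime, so by the CRT there is a unique solution mod 41·7·43 = 12341.
Solve by successive substitution. Start with x ≡ 17 (mod 41).
  Combine with x ≡ 1 (mod 7): write x = 17 + 41·t and require 17 + 41·t ≡ 1 (mod 7), i.e. 41·t ≡ 1 − 17 ≡ 5 (mod 7). Since 41^(−1) ≡ 6 (mod 7) (41 ≡ 6 (mod 7)), t ≡ 6·5 ≡ 2 (mod 7). So x ≡ 17 + 41·2 = 99 (mod 287).
  Combine with x ≡ 41 (mod 43): write x = 99 + 287·t and require 99 + 287·t ≡ 41 (mod 43), i.e. 287·t ≡ 41 − 99 ≡ 28 (mod 43). Since 287^(−1) ≡ 3 (mod 43) (287 ≡ 29 (mod 43)), t ≡ 3·28 ≡ 41 (mod 43). So x ≡ 99 + 287·41 = 11866 (mod 12341).
Unique solution in [0, 12341): x = 11866.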